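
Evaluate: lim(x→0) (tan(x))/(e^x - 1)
This is a 0/0 indeterminate form.

Apply L'Hôpital's rule: differentiate numerator and denominator separately.
  f(x) = tan(x)   ⇒   f'(x) = tan(x)^2 + 1
  g(x) = e^(x) - 1   ⇒   g'(x) = e^(x)
  lim(x→0) f'(x)/g'(x) = lim(x→0) (tan(x)^2 + 1)/(e^(x))
  = 1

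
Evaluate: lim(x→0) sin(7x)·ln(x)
This is a 0·∞ indeterminate form.

Rewrite 0·∞ as a quotient (0/0 or ∞/∞ form), then apply L'Hôpital's rule:
  lim(x→0) sin(7x)·ln(x) = 0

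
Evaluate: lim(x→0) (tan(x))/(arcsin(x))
This is a 0/0 indeterminate form.

Apply L'Hôpital's rule: differentiate numerator and denominator separately.
  f(x) = tan(x)   ⇒   f'(x) = tan(x)^2 + 1
  g(x) = asin(x)   ⇒   g'(x) = 1/sqrt(1 - x^2)
  lim(x→0) f'(x)/g'(x) = lim(x→0) (tan(x)^2 + 1)/(1/sqrt(1 - x^2))
  = 1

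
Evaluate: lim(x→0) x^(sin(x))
This is an exponential indeterminate form.

For exponential indeterminate forms, take the natural log:
  Let L = lim(x→0) x^(sin(x))
  Then ln(L) = lim(x→0) [exponent × ln(base)]
  Evaluate using L'Hôpital or standard limits, then exponentiate.
  L = 1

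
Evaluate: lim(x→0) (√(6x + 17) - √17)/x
This is a standard limit.

Factor or rationalize the expression:
  lim(x→0) (√(6x + 17) - √17)/x = 3·sqrt(17)/17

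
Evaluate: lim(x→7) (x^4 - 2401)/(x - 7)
This is a standard limit.

Factor or rationalize the expression:
  lim(x→7) (x^4 - 2401)/(x - 7) = 1372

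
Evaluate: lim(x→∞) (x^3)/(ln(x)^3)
This is an ∞/∞ indeterminate form.

Apply L'Hôpital's rule: differentiate numerator and denominator separately.
  f(x) = x^3   ⇒   f'(x) = 3·x^2
  g(x) = ln(x)^3   ⇒   g'(x) = 3·ln(x)^2/x
  lim(x→∞) f'(x)/g'(x) = lim(x→∞) (3·x^2)/(3·ln(x)^2/x)
  = ∞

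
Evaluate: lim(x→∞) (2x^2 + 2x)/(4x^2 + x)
This is an ∞/∞ indeterminate form.

Apply L'Hôpital's rule: differentiate numerator and denominator separately.
  f(x) = 2·x^2 + 2·x   ⇒   f'(x) = 4·x + 2
  g(x) = 4·x^2 + x   ⇒   g'(x) = 8·x + 1
  lim(x→∞) f'(x)/g'(x) = lim(x→∞) (4·x + 2)/(8·x + 1)
  = 1/2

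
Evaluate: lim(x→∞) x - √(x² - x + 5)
This is an ∞-∞ indeterminate form.

Combine fractions or rationalize to convert ∞-∞ to 0/0 form:
  lim(x→∞) x - √(x² - x + 5) = 1/2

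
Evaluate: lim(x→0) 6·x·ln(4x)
This is a 0·∞ indeterminate form.

Rewrite 0·∞ as a quotient (0/0 or ∞/∞ form), then apply L'Hôpital's rule:
  lim(x→0) 6·x·ln(4x) = 0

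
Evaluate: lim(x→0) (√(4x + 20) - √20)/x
This is a standard limit.

Factor or rationalize the expression:
  lim(x→0) (√(4x + 20) - √20)/x = sqrt(5)/5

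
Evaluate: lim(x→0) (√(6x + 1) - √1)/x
This is a standard limit.

Factor or rationalize the expression:
  lim(x→0) (√(6x + 1) - √1)/x = 3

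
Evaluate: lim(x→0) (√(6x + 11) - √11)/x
This is a standard limit.

Factor or rationalize the expression:
  lim(x→0) (√(6x + 11) - √11)/x = 3·sqrt(11)/11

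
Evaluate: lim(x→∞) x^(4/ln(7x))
This is an exponential indeterminate form.

For exponential indeterminate forms, take the natural log:
  Let L = lim(x→∞) x^(4/ln(7x))
  Then ln(L) = lim(x→∞) [exponent × ln(base)]
  Evaluate using L'Hôpital or standard limits, then exponentiate.
  L = e^(4)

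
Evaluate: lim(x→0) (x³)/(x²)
This is a 0/0 indeterminate form.

Apply L'Hôpital's rule: differentiate numerator and denominator separately.
  f(x) = x^3   ⇒   f'(x) = 3·x^2
  g(x) = x^2   ⇒   g'(x) = 2·x
  lim(x→0) f'(x)/g'(x) = lim(x→0) (3·x^2)/(2·x)
  = 0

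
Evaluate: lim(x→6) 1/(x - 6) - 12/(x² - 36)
This is an ∞-∞ indeterminate form.

Combine fractions or rationalize to convert ∞-∞ to 0/0 form:
  lim(x→6) 1/(x - 6) - 12/(x² - 36) = 1/12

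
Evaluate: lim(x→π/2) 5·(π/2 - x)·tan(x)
This is a 0·∞ indeterminate form.

Rewrite 0·∞ as a quotient (0/0 or ∞/∞ form), then apply L'Hôpital's rule:
  lim(x→π/2) 5·(π/2 - x)·tan(x) = 5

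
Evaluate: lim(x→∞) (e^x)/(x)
This is an ∞/∞ indeterminate form.

Apply L'Hôpital's rule: differentiate numerator and denominator separately.
  f(x) = e^(x)   ⇒   f'(x) = e^(x)
  g(x) = x   ⇒   g'(x) = 1
  lim(x→∞) f'(x)/g'(x) = lim(x→∞) (e^(x))/(1)
  = ∞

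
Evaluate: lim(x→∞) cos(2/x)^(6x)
This is an exponential indeterminate form.

For exponential indeterminate forms, take the natural log:
  Let L = lim(x→∞) cos(2/x)^(6x)
  Then ln(L) = lim(x→∞) [exponent × ln(base)]
  Evaluate using L'Hôpital or standard limits, then exponentiate.
  L = 1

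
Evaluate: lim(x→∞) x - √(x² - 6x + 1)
This is an ∞-∞ indeterminate form.

Combine fractions or rationalize to convert ∞-∞ to 0/0 form:
  lim(x→∞) x - √(x² - 6x + 1) = 3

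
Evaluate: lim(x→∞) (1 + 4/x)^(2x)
This is an exponential indeterminate form.

For exponential indeterminate forms, take the natural log:
  Let L = lim(x→∞) (1 + 4/x)^(2x)
  Then ln(L) = lim(x→∞) [exponent × ln(base)]
  Evaluate using L'Hôpital or standard limits, then exponentiate.
  L = e^(8)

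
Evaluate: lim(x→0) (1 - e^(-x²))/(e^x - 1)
This is a 0/0 indeterminate form.

Apply L'Hôpital's rule: differentiate numerator and denominator separately.
  f(x) = 1 - e^(-x^2)   ⇒   f'(x) = 2·x·e^(-x^2)
  g(x) = e^(x) - 1   ⇒   g'(x) = e^(x)
  lim(x→0) f'(x)/g'(x) = lim(x→0) (2·x·e^(-x^2))/(e^(x))
  = 0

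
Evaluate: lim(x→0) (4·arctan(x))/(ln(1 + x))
This is a 0/0 indeterminate form.

Apply L'Hôpital's rule: differentiate numerator and denominator separately.
  f(x) = 4·atan(x)   ⇒   f'(x) = 4/(x^2 + 1)
  g(x) = ln(x + 1)   ⇒   g'(x) = 1/(x + 1)
  lim(x→0) f'(x)/g'(x) = lim(x→0) (4/(x^2 + 1))/(1/(x + 1))
  = 4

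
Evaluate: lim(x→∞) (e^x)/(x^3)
This is an ∞/∞ indeterminate form.

Apply L'Hôpital's rule: differentiate numerator and denominator separately.
  f(x) = e^(x)   ⇒   f'(x) = e^(x)
  g(x) = x^3   ⇒   g'(x) = 3·x^2
  lim(x→∞) f'(x)/g'(x) = lim(x→∞) (e^(x))/(3·x^2)
  = ∞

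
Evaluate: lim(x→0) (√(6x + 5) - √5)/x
This is a standard limit.

Factor or rationalize the expression:
  lim(x→0) (√(6x + 5) - √5)/x = 3·sqrt(5)/5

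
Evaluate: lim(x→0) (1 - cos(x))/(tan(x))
This is a 0/0 indeterminate form.

Apply L'Hôpital's rule: differentiate numerator and denominator separately.
  f(x) = 1 - cos(x)   ⇒   f'(x) = sin(x)
  g(x) = tan(x)   ⇒   g'(x) = tan(x)^2 + 1
  lim(x→0) f'(x)/g'(x) = lim(x→0) (sin(x))/(tan(x)^2 + 1)
  = 0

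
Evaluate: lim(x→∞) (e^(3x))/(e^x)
This is an ∞/∞ indeterminate form.

Apply L'Hôpital's rule: differentiate numerator and denominator separately.
  f(x) = e^(3·x)   ⇒   f'(x) = 3·e^(3·x)
  g(x) = e^(x)   ⇒   g'(x) = e^(x)
  lim(x→∞) f'(x)/g'(x) = lim(x→∞) (3·e^(3·x))/(e^(x))
  = ∞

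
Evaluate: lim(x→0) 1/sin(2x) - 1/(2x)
This is an ∞-∞ indeterminate form.

Combine fractions or rationalize to convert ∞-∞ to 0/0 form:
  lim(x→0) 1/sin(2x) - 1/(2x) = 0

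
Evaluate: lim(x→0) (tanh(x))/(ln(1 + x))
This is a 0/0 indeterminate form.

Apply L'Hôpital's rule: differentiate numerator and denominator separately.
  f(x) = tanh(x)   ⇒   f'(x) = 1 - tanh(x)^2
  g(x) = ln(x + 1)   ⇒   g'(x) = 1/(x + 1)
  lim(x→0) f'(x)/g'(x) = lim(x→0) (1 - tanh(x)^2)/(1/(x + 1))
  = 1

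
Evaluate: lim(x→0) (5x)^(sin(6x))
This is an exponential indeterminate form.

For exponential indeterminate forms, take the natural log:
  Let L = lim(x→0) (5x)^(sin(6x))
  Then ln(L) = lim(x→0) [exponent × ln(base)]
  Evaluate using L'Hôpital or standard limits, then exponentiate.
  L = 1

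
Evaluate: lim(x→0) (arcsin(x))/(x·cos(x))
This is a 0/0 indeterminate form.

Apply L'Hôpital's rule: differentiate numerator and denominator separately.
  f(x) = asin(x)   ⇒   f'(x) = 1/sqrt(1 - x^2)
  g(x) = x·cos(x)   ⇒   g'(x) = -x·sin(x) + cos(x)
  lim(x→0) f'(x)/g'(x) = lim(x→0) (1/sqrt(1 - x^2))/(-x·sin(x) + cos(x))
  = 1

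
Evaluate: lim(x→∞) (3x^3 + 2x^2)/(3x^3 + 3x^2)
This is an ∞/∞ indeterminate form.

Apply L'Hôpital's rule: differentiate numerator and denominator separately.
  f(x) = 3·x^3 + 2·x^2   ⇒   f'(x) = 9·x^2 + 4·x
  g(x) = 3·x^3 + 3·x^2   ⇒   g'(x) = 9·x^2 + 6·x
  lim(x→∞) f'(x)/g'(x) = lim(x→∞) (9·x^2 + 4·x)/(9·x^2 + 6·x)
  = 1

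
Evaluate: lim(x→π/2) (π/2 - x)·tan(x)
This is a 0·∞ indeterminate form.

Rewrite 0·∞ as a quotient (0/0 or ∞/∞ form), then apply L'Hôpital's rule:
  lim(x→π/2) (π/2 - x)·tan(x) = 1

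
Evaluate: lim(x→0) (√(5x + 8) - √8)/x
This is a standard limit.

Factor or rationalize the expression:
  lim(x→0) (√(5x + 8) - √8)/x = 5·sqrt(2)/8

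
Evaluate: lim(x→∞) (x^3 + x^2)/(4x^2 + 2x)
This is an ∞/∞ indeterminate form.

Apply L'Hôpital's rule: differentiate numerator and denominator separately.
  f(x) = x^3 + x^2   ⇒   f'(x) = 3·x^2 + 2·x
  g(x) = 4·x^2 + 2·x   ⇒   g'(x) = 8·x + 2
  lim(x→∞) f'(x)/g'(x) = lim(x→∞) (3·x^2 + 2·x)/(8·x + 2)
  = ∞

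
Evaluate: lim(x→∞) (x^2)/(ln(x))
This is an ∞/∞ indeterminate form.

Apply L'Hôpital's rule: differentiate numerator and denominator separately.
  f(x) = x^2   ⇒   f'(x) = 2·x
  g(x) = ln(x)   ⇒   g'(x) = 1/x
  lim(x→∞) f'(x)/g'(x) = lim(x→∞) (2·x)/(1/x)
  = ∞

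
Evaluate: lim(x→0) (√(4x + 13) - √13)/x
This is a standard limit.

Factor or rationalize the expression:
  lim(x→0) (√(4x + 13) - √13)/x = 2·sqrt(13)/13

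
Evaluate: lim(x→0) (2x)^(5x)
This is an exponential indeterminate form.

For exponential indeterminate forms, take the natural log:
  Let L = lim(x→0) (2x)^(5x)
  Then ln(L) = lim(x→0) [exponent × ln(base)]
  Evaluate using L'Hôpital or standard limits, then exponentiate.
  L = 1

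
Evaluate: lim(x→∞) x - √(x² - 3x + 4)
This is an ∞-∞ indeterminate form.

Combine fractions or rationalize to convert ∞-∞ to 0/0 form:
  lim(x→∞) x - √(x² - 3x + 4) = 3/2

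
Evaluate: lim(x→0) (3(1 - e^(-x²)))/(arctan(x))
This is a 0/0 indeterminate form.

Apply L'Hôpital's rule: differentiate numerator and denominator separately.
  f(x) = 3 - 3·e^(-x^2)   ⇒   f'(x) = 6·x·e^(-x^2)
  g(x) = atan(x)   ⇒   g'(x) = 1/(x^2 + 1)
  lim(x→0) f'(x)/g'(x) = lim(x→0) (6·x·e^(-x^2))/(1/(x^2 + 1))
  = 0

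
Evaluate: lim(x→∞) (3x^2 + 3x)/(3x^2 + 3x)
This is an ∞/∞ indeterminate form.

Apply L'Hôpital's rule: differentiate numerator and denominator separately.
  f(x) = 3·x^2 + 3·x   ⇒   f'(x) = 6·x + 3
  g(x) = 3·x^2 + 3·x   ⇒   g'(x) = 6·x + 3
  lim(x→∞) f'(x)/g'(x) = lim(x→∞) (6·x + 3)/(6·x + 3)
  = 1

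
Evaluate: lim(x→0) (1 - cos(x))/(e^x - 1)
This is a 0/0 indeterminate form.

Apply L'Hôpital's rule: differentiate numerator and denominator separately.
  f(x) = 1 - cos(x)   ⇒   f'(x) = sin(x)
  g(x) = e^(x) - 1   ⇒   g'(x) = e^(x)
  lim(x→0) f'(x)/g'(x) = lim(x→0) (sin(x))/(e^(x))
  = 0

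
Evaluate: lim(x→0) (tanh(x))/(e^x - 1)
This is a 0/0 indeterminate form.

Apply L'Hôpital's rule: differentiate numerator and denominator separately.
  f(x) = tanh(x)   ⇒   f'(x) = 1 - tanh(x)^2
  g(x) = e^(x) - 1   ⇒   g'(x) = e^(x)
  lim(x→0) f'(x)/g'(x) = lim(x→0) (1 - tanh(x)^2)/(e^(x))
  = 1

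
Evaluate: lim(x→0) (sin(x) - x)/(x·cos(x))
This is a 0/0 indeterminate form.

Apply L'Hôpital's rule: differentiate numerator and denominator separately.
  f(x) = -x + sin(x)   ⇒   f'(x) = cos(x) - 1
  g(x) = x·cos(x)   ⇒   g'(x) = -x·sin(x) + cos(x)
  lim(x→0) f'(x)/g'(x) = lim(x→0) (cos(x) - 1)/(-x·sin(x) + cos(x))
  = 0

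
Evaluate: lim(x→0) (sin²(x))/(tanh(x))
This is a 0/0 indeterminate form.

Apply L'Hôpital's rule: differentiate numerator and denominator separately.
  f(x) = sin(x)^2   ⇒   f'(x) = 2·sin(x)·cos(x)
  g(x) = tanh(x)   ⇒   g'(x) = 1 - tanh(x)^2
  lim(x→0) f'(x)/g'(x) = lim(x→0) (2·sin(x)·cos(x))/(1 - tanh(x)^2)
  = 0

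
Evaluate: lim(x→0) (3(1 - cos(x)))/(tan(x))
This is a 0/0 indeterminate form.

Apply L'Hôpital's rule: differentiate numerator and denominator separately.
  f(x) = 3 - 3·cos(x)   ⇒   f'(x) = 3·sin(x)
  g(x) = tan(x)   ⇒   g'(x) = tan(x)^2 + 1
  lim(x→0) f'(x)/g'(x) = lim(x→0) (3·sin(x))/(tan(x)^2 + 1)
  = 0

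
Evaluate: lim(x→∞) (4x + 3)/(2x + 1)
This is an ∞/∞ indeterminate form.

Apply L'Hôpital's rule: differentiate numerator and denominator separately.
  f(x) = 4·x + 3   ⇒   f'(x) = 4
  g(x) = 2·x + 1   ⇒   g'(x) = 2
  lim(x→∞) f'(x)/g'(x) = lim(x→∞) (4)/(2)
  = 2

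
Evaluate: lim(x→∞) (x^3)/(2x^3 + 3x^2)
This is an ∞/∞ indeterminate form.

Apply L'Hôpital's rule: differentiate numerator and denominator separately.
  f(x) = x^3   ⇒   f'(x) = 3·x^2
  g(x) = 2·x^3 + 3·x^2   ⇒   g'(x) = 6·x^2 + 6·x
  lim(x→∞) f'(x)/g'(x) = lim(x→∞) (3·x^2)/(6·x^2 + 6·x)
  = 1/2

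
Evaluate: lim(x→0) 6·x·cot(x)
This is a 0·∞ indeterminate form.

Rewrite 0·∞ as a quotient (0/0 or ∞/∞ form), then apply L'Hôpital's rule:
  lim(x→0) 6·x·cot(x) = 6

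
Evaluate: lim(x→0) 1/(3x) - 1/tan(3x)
This is an ∞-∞ indeterminate form.

Combine fractions or rationalize to convert ∞-∞ to 0/0 form:
  lim(x→0) 1/(3x) - 1/tan(3x) = 0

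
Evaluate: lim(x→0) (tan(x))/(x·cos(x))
This is a 0/0 indeterminate form.

Apply L'Hôpital's rule: differentiate numerator and denominator separately.
  f(x) = tan(x)   ⇒   f'(x) = tan(x)^2 + 1
  g(x) = x·cos(x)   ⇒   g'(x) = -x·sin(x) + cos(x)
  lim(x→0) f'(x)/g'(x) = lim(x→0) (tan(x)^2 + 1)/(-x·sin(x) + cos(x))
  = 1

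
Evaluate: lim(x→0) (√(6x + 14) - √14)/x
This is a standard limit.

Factor or rationalize the expression:
  lim(x→0) (√(6x + 14) - √14)/x = 3·sqrt(14)/14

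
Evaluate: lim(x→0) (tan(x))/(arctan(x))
This is a 0/0 indeterminate form.

Apply L'Hôpital's rule: differentiate numerator and denominator separately.
  f(x) = tan(x)   ⇒   f'(x) = tan(x)^2 + 1
  g(x) = atan(x)   ⇒   g'(x) = 1/(x^2 + 1)
  lim(x→0) f'(x)/g'(x) = lim(x→0) (tan(x)^2 + 1)/(1/(x^2 + 1))
  = 1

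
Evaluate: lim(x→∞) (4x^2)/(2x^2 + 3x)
This is an ∞/∞ indeterminate form.

Apply L'Hôpital's rule: differentiate numerator and denominator separately.
  f(x) = 4·x^2   ⇒   f'(x) = 8·x
  g(x) = 2·x^2 + 3·x   ⇒   g'(x) = 4·x + 3
  lim(x→∞) f'(x)/g'(x) = lim(x→∞) (8·x)/(4·x + 3)
  = 2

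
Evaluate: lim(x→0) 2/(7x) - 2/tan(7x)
This is an ∞-∞ indeterminate form.

Combine fractions or rationalize to convert ∞-∞ to 0/0 form:
  lim(x→0) 2/(7x) - 2/tan(7x) = 0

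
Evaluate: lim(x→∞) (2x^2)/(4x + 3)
This is an ∞/∞ indeterminate form.

Apply L'Hôpital's rule: differentiate numerator and denominator separately.
  f(x) = 2·x^2   ⇒   f'(x) = 4·x
  g(x) = 4·x + 3   ⇒   g'(x) = 4
  lim(x→∞) f'(x)/g'(x) = lim(x→∞) (4·x)/(4)
  = ∞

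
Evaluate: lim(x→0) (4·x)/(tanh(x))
This is a 0/0 indeterminate form.

Apply L'Hôpital's rule: differentiate numerator and denominator separately.
  f(x) = 4·x   ⇒   f'(x) = 4
  g(x) = tanh(x)   ⇒   g'(x) = 1 - tanh(x)^2
  lim(x→0) f'(x)/g'(x) = lim(x→0) (4)/(1 - tanh(x)^2)
  = 4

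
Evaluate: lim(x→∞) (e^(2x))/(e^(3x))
This is an ∞/∞ indeterminate form.

Apply L'Hôpital's rule: differentiate numerator and denominator separately.
  f(x) = e^(2·x)   ⇒   f'(x) = 2·e^(2·x)
  g(x) = e^(3·x)   ⇒   g'(x) = 3·e^(3·x)
  lim(x→∞) f'(x)/g'(x) = lim(x→∞) (2·e^(2·x))/(3·e^(3·x))
  = 0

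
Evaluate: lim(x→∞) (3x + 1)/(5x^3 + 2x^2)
This is an ∞/∞ indeterminate form.

Apply L'Hôpital's rule: differentiate numerator and denominator separately.
  f(x) = 3·x + 1   ⇒   f'(x) = 3
  g(x) = 5·x^3 + 2·x^2   ⇒   g'(x) = 15·x^2 + 4·x
  lim(x→∞) f'(x)/g'(x) = lim(x→∞) (3)/(15·x^2 + 4·x)
  = 0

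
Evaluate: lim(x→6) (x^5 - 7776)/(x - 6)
This is a standard limit.

Factor or rationalize the expression:
  lim(x→6) (x^5 - 7776)/(x - 6) = 6480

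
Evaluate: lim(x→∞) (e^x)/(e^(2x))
This is an ∞/∞ indeterminate form.

Apply L'Hôpital's rule: differentiate numerator and denominator separately.
  f(x) = e^(x)   ⇒   f'(x) = e^(x)
  g(x) = e^(2·x)   ⇒   g'(x) = 2·e^(2·x)
  lim(x→∞) f'(x)/g'(x) = lim(x→∞) (e^(x))/(2·e^(2·x))
  = 0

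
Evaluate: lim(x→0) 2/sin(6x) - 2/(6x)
This is an ∞-∞ indeterminate form.

Combine fractions or rationalize to convert ∞-∞ to 0/0 form:
  lim(x→0) 2/sin(6x) - 2/(6x) = 0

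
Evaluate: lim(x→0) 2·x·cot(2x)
This is a 0·∞ indeterminate form.

Rewrite 0·∞ as a quotient (0/0 or ∞/∞ form), then apply L'Hôpital's rule:
  lim(x→0) 2·x·cot(2x) = 1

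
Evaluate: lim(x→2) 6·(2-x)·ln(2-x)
This is a 0·∞ indeterminate form.

Rewrite 0·∞ as a quotient (0/0 or ∞/∞ form), then apply L'Hôpital's rule:
  lim(x→2) 6·(2-x)·ln(2-x) = 0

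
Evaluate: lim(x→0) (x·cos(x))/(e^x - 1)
This is a 0/0 indeterminate form.

Apply L'Hôpital's rule: differentiate numerator and denominator separately.
  f(x) = x·cos(x)   ⇒   f'(x) = -x·sin(x) + cos(x)
  g(x) = e^(x) - 1   ⇒   g'(x) = e^(x)
  lim(x→0) f'(x)/g'(x) = lim(x→0) (-x·sin(x) + cos(x))/(e^(x))
  = 1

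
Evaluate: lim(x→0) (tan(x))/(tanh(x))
This is a 0/0 indeterminate form.

Apply L'Hôpital's rule: differentiate numerator and denominator separately.
  f(x) = tan(x)   ⇒   f'(x) = tan(x)^2 + 1
  g(x) = tanh(x)   ⇒   g'(x) = 1 - tanh(x)^2
  lim(x→0) f'(x)/g'(x) = lim(x→0) (tan(x)^2 + 1)/(1 - tanh(x)^2)
  = 1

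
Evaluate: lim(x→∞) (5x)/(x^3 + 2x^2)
This is an ∞/∞ indeterminate form.

Apply L'Hôpital's rule: differentiate numerator and denominator separately.
  f(x) = 5·x   ⇒   f'(x) = 5
  g(x) = x^3 + 2·x^2   ⇒   g'(x) = 3·x^2 + 4·x
  lim(x→∞) f'(x)/g'(x) = lim(x→∞) (5)/(3·x^2 + 4·x)
  = 0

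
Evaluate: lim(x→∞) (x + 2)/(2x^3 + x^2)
This is an ∞/∞ indeterminate form.

Apply L'Hôpital's rule: differentiate numerator and denominator separately.
  f(x) = x + 2   ⇒   f'(x) = 1
  g(x) = 2·x^3 + x^2   ⇒   g'(x) = 6·x^2 + 2·x
  lim(x→∞) f'(x)/g'(x) = lim(x→∞) (1)/(6·x^2 + 2·x)
  = 0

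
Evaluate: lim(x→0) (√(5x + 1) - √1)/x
This is a standard limit.

Factor or rationalize the expression:
  lim(x→0) (√(5x + 1) - √1)/x = 5/2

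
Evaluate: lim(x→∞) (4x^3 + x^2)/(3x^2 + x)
This is an ∞/∞ indeterminate form.

Apply L'Hôpital's rule: differentiate numerator and denominator separately.
  f(x) = 4·x^3 + x^2   ⇒   f'(x) = 12·x^2 + 2·x
  g(x) = 3·x^2 + x   ⇒   g'(x) = 6·x + 1
  lim(x→∞) f'(x)/g'(x) = lim(x→∞) (12·x^2 + 2·x)/(6·x + 1)
  = ∞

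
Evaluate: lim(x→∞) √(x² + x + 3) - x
This is an ∞-∞ indeterminate form.

Combine fractions or rationalize to convert ∞-∞ to 0/0 form:
  lim(x→∞) √(x² + x + 3) - x = 1/2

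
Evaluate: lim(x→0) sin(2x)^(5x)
This is an exponential indeterminate form.

For exponential indeterminate forms, take the natural log:
  Let L = lim(x→0) sin(2x)^(5x)
  Then ln(L) = lim(x→0) [exponent × ln(base)]
  Evaluate using L'Hôpital or standard limits, then exponentiate.
  L = 1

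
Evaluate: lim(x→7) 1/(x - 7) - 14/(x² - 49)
This is an ∞-∞ indeterminate form.

Combine fractions or rationalize to convert ∞-∞ to 0/0 form:
  lim(x→7) 1/(x - 7) - 14/(x² - 49) = 1/14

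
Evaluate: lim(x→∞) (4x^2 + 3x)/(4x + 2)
This is an ∞/∞ indeterminate form.

Apply L'Hôpital's rule: differentiate numerator and denominator separately.
  f(x) = 4·x^2 + 3·x   ⇒   f'(x) = 8·x + 3
  g(x) = 4·x + 2   ⇒   g'(x) = 4
  lim(x→∞) f'(x)/g'(x) = lim(x→∞) (8·x + 3)/(4)
  = ∞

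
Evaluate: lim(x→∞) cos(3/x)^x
This is an exponential indeterminate form.

For exponential indeterminate forms, take the natural log:
  Let L = lim(x→∞) cos(3/x)^x
  Then ln(L) = lim(x→∞) [exponent × ln(base)]
  Evaluate using L'Hôpital or standard limits, then exponentiate.
  L = 1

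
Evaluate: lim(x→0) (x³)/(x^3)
This is a 0/0 indeterminate form.

Apply L'Hôpital's rule: differentiate numerator and denominator separately.
  f(x) = x^3   ⇒   f'(x) = 3·x^2
  g(x) = x^3   ⇒   g'(x) = 3·x^2
  lim(x→0) f'(x)/g'(x) = lim(x→0) (3·x^2)/(3·x^2)
  = 1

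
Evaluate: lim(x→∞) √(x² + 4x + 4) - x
This is an ∞-∞ indeterminate form.

Combine fractions or rationalize to convert ∞-∞ to 0/0 form:
  lim(x→∞) √(x² + 4x + 4) - x = 2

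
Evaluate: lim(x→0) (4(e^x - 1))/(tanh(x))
This is a 0/0 indeterminate form.

Apply L'Hôpital's rule: differentiate numerator and denominator separately.
  f(x) = 4·e^(x) - 4   ⇒   f'(x) = 4·e^(x)
  g(x) = tanh(x)   ⇒   g'(x) = 1 - tanh(x)^2
  lim(x→0) f'(x)/g'(x) = lim(x→0) (4·e^(x))/(1 - tanh(x)^2)
  = 4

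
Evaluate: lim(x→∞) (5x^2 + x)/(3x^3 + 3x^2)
This is an ∞/∞ indeterminate form.

Apply L'Hôpital's rule: differentiate numerator and denominator separately.
  f(x) = 5·x^2 + x   ⇒   f'(x) = 10·x + 1
  g(x) = 3·x^3 + 3·x^2   ⇒   g'(x) = 9·x^2 + 6·x
  lim(x→∞) f'(x)/g'(x) = lim(x→∞) (10·x + 1)/(9·x^2 + 6·x)
  = 0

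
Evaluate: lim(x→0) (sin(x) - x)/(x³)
This is a 0/0 indeterminate form.

Apply L'Hôpital's rule: differentiate numerator and denominator separately.
  f(x) = -x + sin(x)   ⇒   f'(x) = cos(x) - 1
  g(x) = x^3   ⇒   g'(x) = 3·x^2
  lim(x→0) f'(x)/g'(x) = lim(x→0) (cos(x) - 1)/(3·x^2)
  = -1/6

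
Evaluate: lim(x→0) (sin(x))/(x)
This is a 0/0 indeterminate form.

Apply L'Hôpital's rule: differentiate numerator and denominator separately.
  f(x) = sin(x)   ⇒   f'(x) = cos(x)
  g(x) = x   ⇒   g'(x) = 1
  lim(x→0) f'(x)/g'(x) = lim(x→0) (cos(x))/(1)
  = 1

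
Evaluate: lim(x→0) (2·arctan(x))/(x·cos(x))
This is a 0/0 indeterminate form.

Apply L'Hôpital's rule: differentiate numerator and denominator separately.
  f(x) = 2·atan(x)   ⇒   f'(x) = 2/(x^2 + 1)
  g(x) = x·cos(x)   ⇒   g'(x) = -x·sin(x) + cos(x)
  lim(x→0) f'(x)/g'(x) = lim(x→0) (2/(x^2 + 1))/(-x·sin(x) + cos(x))
  = 2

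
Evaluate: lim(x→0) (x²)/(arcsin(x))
This is a 0/0 indeterminate form.

Apply L'Hôpital's rule: differentiate numerator and denominator separately.
  f(x) = x^2   ⇒   f'(x) = 2·x
  g(x) = asin(x)   ⇒   g'(x) = 1/sqrt(1 - x^2)
  lim(x→0) f'(x)/g'(x) = lim(x→0) (2·x)/(1/sqrt(1 - x^2))
  = 0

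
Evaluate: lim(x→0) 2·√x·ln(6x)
This is a 0·∞ indeterminate form.

Rewrite 0·∞ as a quotient (0/0 or ∞/∞ form), then apply L'Hôpital's rule:
  lim(x→0) 2·√x·ln(6x) = 0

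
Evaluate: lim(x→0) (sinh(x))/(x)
This is a 0/0 indeterminate form.

Apply L'Hôpital's rule: differentiate numerator and denominator separately.
  f(x) = sinh(x)   ⇒   f'(x) = cosh(x)
  g(x) = x   ⇒   g'(x) = 1
  lim(x→0) f'(x)/g'(x) = lim(x→0) (cosh(x))/(1)
  = 1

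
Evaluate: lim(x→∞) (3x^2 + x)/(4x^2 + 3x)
This is an ∞/∞ indeterminate form.

Apply L'Hôpital's rule: differentiate numerator and denominator separately.
  f(x) = 3·x^2 + x   ⇒   f'(x) = 6·x + 1
  g(x) = 4·x^2 + 3·x   ⇒   g'(x) = 8·x + 3
  lim(x→∞) f'(x)/g'(x) = lim(x→∞) (6·x + 1)/(8·x + 3)
  = 3/4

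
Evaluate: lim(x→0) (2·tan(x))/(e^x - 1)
This is a 0/0 indeterminate form.

Apply L'Hôpital's rule: differentiate numerator and denominator separately.
  f(x) = 2·tan(x)   ⇒   f'(x) = 2·tan(x)^2 + 2
  g(x) = e^(x) - 1   ⇒   g'(x) = e^(x)
  lim(x→0) f'(x)/g'(x) = lim(x→0) (2·tan(x)^2 + 2)/(e^(x))
  = 2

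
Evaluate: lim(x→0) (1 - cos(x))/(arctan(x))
This is a 0/0 indeterminate form.

Apply L'Hôpital's rule: differentiate numerator and denominator separately.
  f(x) = 1 - cos(x)   ⇒   f'(x) = sin(x)
  g(x) = atan(x)   ⇒   g'(x) = 1/(x^2 + 1)
  lim(x→0) f'(x)/g'(x) = lim(x→0) (sin(x))/(1/(x^2 + 1))
  = 0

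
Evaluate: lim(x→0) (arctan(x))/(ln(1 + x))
This is a 0/0 indeterminate form.

Apply L'Hôpital's rule: differentiate numerator and denominator separately.
  f(x) = atan(x)   ⇒   f'(x) = 1/(x^2 + 1)
  g(x) = ln(x + 1)   ⇒   g'(x) = 1/(x + 1)
  lim(x→0) f'(x)/g'(x) = lim(x→0) (1/(x^2 + 1))/(1/(x + 1))
  = 1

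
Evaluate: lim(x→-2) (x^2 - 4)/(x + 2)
This is a standard limit.

Factor or rationalize the expression:
  lim(x→-2) (x^2 - 4)/(x + 2) = -4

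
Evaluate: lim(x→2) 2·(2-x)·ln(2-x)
This is a 0·∞ indeterminate form.

Rewrite 0·∞ as a quotient (0/0 or ∞/∞ form), then apply L'Hôpital's rule:
  lim(x→2) 2·(2-x)·ln(2-x) = 0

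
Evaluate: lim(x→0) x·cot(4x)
This is a 0·∞ indeterminate form.

Rewrite 0·∞ as a quotient (0/0 or ∞/∞ form), then apply L'Hôpital's rule:
  lim(x→0) x·cot(4x) = 1/4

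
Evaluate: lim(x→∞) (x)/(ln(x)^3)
This is an ∞/∞ indeterminate form.

Apply L'Hôpital's rule: differentiate numerator and denominator separately.
  f(x) = x   ⇒   f'(x) = 1
  g(x) = ln(x)^3   ⇒   g'(x) = 3·ln(x)^2/x
  lim(x→∞) f'(x)/g'(x) = lim(x→∞) (1)/(3·ln(x)^2/x)
  = ∞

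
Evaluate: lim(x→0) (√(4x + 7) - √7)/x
This is a standard limit.

Factor or rationalize the expression:
  lim(x→0) (√(4x + 7) - √7)/x = 2·sqrt(7)/7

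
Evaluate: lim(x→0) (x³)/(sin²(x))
This is a 0/0 indeterminate form.

Apply L'Hôpital's rule: differentiate numerator and denominator separately.
  f(x) = x^3   ⇒   f'(x) = 3·x^2
  g(x) = sin(x)^2   ⇒   g'(x) = 2·sin(x)·cos(x)
  lim(x→0) f'(x)/g'(x) = lim(x→0) (3·x^2)/(2·sin(x)·cos(x))
  = 0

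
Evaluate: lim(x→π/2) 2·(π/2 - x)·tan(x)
This is a 0·∞ indeterminate form.

Rewrite 0·∞ as a quotient (0/0 or ∞/∞ form), then apply L'Hôpital's rule:
  lim(x→π/2) 2·(π/2 - x)·tan(x) = 2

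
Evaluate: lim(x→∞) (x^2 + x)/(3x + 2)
This is an ∞/∞ indeterminate form.

Apply L'Hôpital's rule: differentiate numerator and denominator separately.
  f(x) = x^2 + x   ⇒   f'(x) = 2·x + 1
  g(x) = 3·x + 2   ⇒   g'(x) = 3
  lim(x→∞) f'(x)/g'(x) = lim(x→∞) (2·x + 1)/(3)
  = ∞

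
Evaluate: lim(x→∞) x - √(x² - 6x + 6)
This is an ∞-∞ indeterminate form.

Combine fractions or rationalize to convert ∞-∞ to 0/0 form:
  lim(x→∞) x - √(x² - 6x + 6) = 3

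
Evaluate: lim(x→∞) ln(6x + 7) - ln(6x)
This is an ∞-∞ indeterminate form.

Combine fractions or rationalize to convert ∞-∞ to 0/0 form:
  lim(x→∞) ln(6x + 7) - ln(6x) = 0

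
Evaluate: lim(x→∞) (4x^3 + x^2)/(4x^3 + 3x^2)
This is an ∞/∞ indeterminate form.

Apply L'Hôpital's rule: differentiate numerator and denominator separately.
  f(x) = 4·x^3 + x^2   ⇒   f'(x) = 12·x^2 + 2·x
  g(x) = 4·x^3 + 3·x^2   ⇒   g'(x) = 12·x^2 + 6·x
  lim(x→∞) f'(x)/g'(x) = lim(x→∞) (12·x^2 + 2·x)/(12·x^2 + 6·x)
  = 1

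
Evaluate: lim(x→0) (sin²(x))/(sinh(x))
This is a 0/0 indeterminate form.

Apply L'Hôpital's rule: differentiate numerator and denominator separately.
  f(x) = sin(x)^2   ⇒   f'(x) = 2·sin(x)·cos(x)
  g(x) = sinh(x)   ⇒   g'(x) = cosh(x)
  lim(x→0) f'(x)/g'(x) = lim(x→0) (2·sin(x)·cos(x))/(cosh(x))
  = 0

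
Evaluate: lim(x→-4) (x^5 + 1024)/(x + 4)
This is a standard limit.

Factor or rationalize the expression:
  lim(x→-4) (x^5 + 1024)/(x + 4) = 1280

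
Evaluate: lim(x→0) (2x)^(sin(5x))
This is an exponential indeterminate form.

For exponential indeterminate forms, take the natural log:
  Let L = lim(x→0) (2x)^(sin(5x))
  Then ln(L) = lim(x→0) [exponent × ln(base)]
  Evaluate using L'Hôpital or standard limits, then exponentiate.
  L = 1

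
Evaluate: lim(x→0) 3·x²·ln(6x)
This is a 0·∞ indeterminate form.

Rewrite 0·∞ as a quotient (0/0 or ∞/∞ form), then apply L'Hôpital's rule:
  lim(x→0) 3·x²·ln(6x) = 0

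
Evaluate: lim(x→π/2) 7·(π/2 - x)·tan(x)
This is a 0·∞ indeterminate form.

Rewrite 0·∞ as a quotient (0/0 or ∞/∞ form), then apply L'Hôpital's rule:
  lim(x→π/2) 7·(π/2 - x)·tan(x) = 7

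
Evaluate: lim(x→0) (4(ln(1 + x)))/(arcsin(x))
This is a 0/0 indeterminate form.

Apply L'Hôpital's rule: differentiate numerator and denominator separately.
  f(x) = 4·ln(x + 1)   ⇒   f'(x) = 4/(x + 1)
  g(x) = asin(x)   ⇒   g'(x) = 1/sqrt(1 - x^2)
  lim(x→0) f'(x)/g'(x) = lim(x→0) (4/(x + 1))/(1/sqrt(1 - x^2))
  = 4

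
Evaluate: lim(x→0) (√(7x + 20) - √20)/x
This is a standard limit.

Factor or rationalize the expression:
  lim(x→0) (√(7x + 20) - √20)/x = 7·sqrt(5)/20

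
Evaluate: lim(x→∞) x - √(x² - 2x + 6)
This is an ∞-∞ indeterminate form.

Combine fractions or rationalize to convert ∞-∞ to 0/0 form:
  lim(x→∞) x - √(x² - 2x + 6) = 1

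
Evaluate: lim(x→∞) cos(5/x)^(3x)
This is an exponential indeterminate form.

For exponential indeterminate forms, take the natural log:
  Let L = lim(x→∞) cos(5/x)^(3x)
  Then ln(L) = lim(x→∞) [exponent × ln(base)]
  Evaluate using L'Hôpital or standard limits, then exponentiate.
  L = 1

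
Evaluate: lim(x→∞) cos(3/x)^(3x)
This is an exponential indeterminate form.

For exponential indeterminate forms, take the natural log:
  Let L = lim(x→∞) cos(3/x)^(3x)
  Then ln(L) = lim(x→∞) [exponent × ln(base)]
  Evaluate using L'Hôpital or standard limits, then exponentiate.
  L = 1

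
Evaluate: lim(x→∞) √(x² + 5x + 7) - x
This is an ∞-∞ indeterminate form.

Combine fractions or rationalize to convert ∞-∞ to 0/0 form:
  lim(x→∞) √(x² + 5x + 7) - x = 5/2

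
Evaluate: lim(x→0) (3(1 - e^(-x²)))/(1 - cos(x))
This is a 0/0 indeterminate form.

Apply L'Hôpital's rule: differentiate numerator and denominator separately.
  f(x) = 3 - 3·e^(-x^2)   ⇒   f'(x) = 6·x·e^(-x^2)
  g(x) = 1 - cos(x)   ⇒   g'(x) = sin(x)
  lim(x→0) f'(x)/g'(x) = lim(x→0) (6·x·e^(-x^2))/(sin(x))
  = 6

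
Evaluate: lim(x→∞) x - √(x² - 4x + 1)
This is an ∞-∞ indeterminate form.

Combine fractions or rationalize to convert ∞-∞ to 0/0 form:
  lim(x→∞) x - √(x² - 4x + 1) = 2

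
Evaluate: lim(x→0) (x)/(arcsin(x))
This is a 0/0 indeterminate form.

Apply L'Hôpital's rule: differentiate numerator and denominator separately.
  f(x) = x   ⇒   f'(x) = 1
  g(x) = asin(x)   ⇒   g'(x) = 1/sqrt(1 - x^2)
  lim(x→0) f'(x)/g'(x) = lim(x→0) (1)/(1/sqrt(1 - x^2))
  = 1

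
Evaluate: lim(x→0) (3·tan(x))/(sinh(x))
This is a 0/0 indeterminate form.

Apply L'Hôpital's rule: differentiate numerator and denominator separately.
  f(x) = 3·tan(x)   ⇒   f'(x) = 3·tan(x)^2 + 3
  g(x) = sinh(x)   ⇒   g'(x) = cosh(x)
  lim(x→0) f'(x)/g'(x) = lim(x→0) (3·tan(x)^2 + 3)/(cosh(x))
  = 3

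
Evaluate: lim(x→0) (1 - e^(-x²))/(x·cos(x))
This is a 0/0 indeterminate form.

Apply L'Hôpital's rule: differentiate numerator and denominator separately.
  f(x) = 1 - e^(-x^2)   ⇒   f'(x) = 2·x·e^(-x^2)
  g(x) = x·cos(x)   ⇒   g'(x) = -x·sin(x) + cos(x)
  lim(x→0) f'(x)/g'(x) = lim(x→0) (2·x·e^(-x^2))/(-x·sin(x) + cos(x))
  = 0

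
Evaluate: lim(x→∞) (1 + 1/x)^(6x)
This is an exponential indeterminate form.

For exponential indeterminate forms, take the natural log:
  Let L = lim(x→∞) (1 + 1/x)^(6x)
  Then ln(L) = lim(x→∞) [exponent × ln(base)]
  Evaluate using L'Hôpital or standard limits, then exponentiate.
  L = e^(6)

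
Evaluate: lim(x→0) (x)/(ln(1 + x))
This is a 0/0 indeterminate form.

Apply L'Hôpital's rule: differentiate numerator and denominator separately.
  f(x) = x   ⇒   f'(x) = 1
  g(x) = ln(x + 1)   ⇒   g'(x) = 1/(x + 1)
  lim(x→0) f'(x)/g'(x) = lim(x→0) (1)/(1/(x + 1))
  = 1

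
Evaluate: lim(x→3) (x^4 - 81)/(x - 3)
This is a standard limit.

Factor or rationalize the expression:
  lim(x→3) (x^4 - 81)/(x - 3) = 108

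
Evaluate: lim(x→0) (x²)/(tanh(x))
This is a 0/0 indeterminate form.

Apply L'Hôpital's rule: differentiate numerator and denominator separately.
  f(x) = x^2   ⇒   f'(x) = 2·x
  g(x) = tanh(x)   ⇒   g'(x) = 1 - tanh(x)^2
  lim(x→0) f'(x)/g'(x) = lim(x→0) (2·x)/(1 - tanh(x)^2)
  = 0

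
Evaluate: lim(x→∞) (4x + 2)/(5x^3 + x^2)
This is an ∞/∞ indeterminate form.

Apply L'Hôpital's rule: differentiate numerator and denominator separately.
  f(x) = 4·x + 2   ⇒   f'(x) = 4
  g(x) = 5·x^3 + x^2   ⇒   g'(x) = 15·x^2 + 2·x
  lim(x→∞) f'(x)/g'(x) = lim(x→∞) (4)/(15·x^2 + 2·x)
  = 0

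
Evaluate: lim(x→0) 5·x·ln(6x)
This is a 0·∞ indeterminate form.

Rewrite 0·∞ as a quotient (0/0 or ∞/∞ form), then apply L'Hôpital's rule:
  lim(x→0) 5·x·ln(6x) = 0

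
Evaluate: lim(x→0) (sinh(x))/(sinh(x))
This is a 0/0 indeterminate form.

Apply L'Hôpital's rule: differentiate numerator and denominator separately.
  f(x) = sinh(x)   ⇒   f'(x) = cosh(x)
  g(x) = sinh(x)   ⇒   g'(x) = cosh(x)
  lim(x→0) f'(x)/g'(x) = lim(x→0) (cosh(x))/(cosh(x))
  = 1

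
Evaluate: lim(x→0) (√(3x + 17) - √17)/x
This is a standard limit.

Factor or rationalize the expression:
  lim(x→0) (√(3x + 17) - √17)/x = 3·sqrt(17)/34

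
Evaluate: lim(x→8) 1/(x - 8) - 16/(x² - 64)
This is an ∞-∞ indeterminate form.

Combine fractions or rationalize to convert ∞-∞ to 0/0 form:
  lim(x→8) 1/(x - 8) - 16/(x² - 64) = 1/16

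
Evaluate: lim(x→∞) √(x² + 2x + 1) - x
This is an ∞-∞ indeterminate form.

Combine fractions or rationalize to convert ∞-∞ to 0/0 form:
  lim(x→∞) √(x² + 2x + 1) - x = 1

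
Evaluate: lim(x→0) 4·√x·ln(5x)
This is a 0·∞ indeterminate form.

Rewrite 0·∞ as a quotient (0/0 or ∞/∞ form), then apply L'Hôpital's rule:
  lim(x→0) 4·√x·ln(5x) = 0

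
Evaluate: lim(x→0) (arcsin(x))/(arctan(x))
This is a 0/0 indeterminate form.

Apply L'Hôpital's rule: differentiate numerator and denominator separately.
  f(x) = asin(x)   ⇒   f'(x) = 1/sqrt(1 - x^2)
  g(x) = atan(x)   ⇒   g'(x) = 1/(x^2 + 1)
  lim(x→0) f'(x)/g'(x) = lim(x→0) (1/sqrt(1 - x^2))/(1/(x^2 + 1))
  = 1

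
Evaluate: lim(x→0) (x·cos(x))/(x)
This is a 0/0 indeterminate form.

Apply L'Hôpital's rule: differentiate numerator and denominator separately.
  f(x) = x·cos(x)   ⇒   f'(x) = -x·sin(x) + cos(x)
  g(x) = x   ⇒   g'(x) = 1
  lim(x→0) f'(x)/g'(x) = lim(x→0) (-x·sin(x) + cos(x))/(1)
  = 1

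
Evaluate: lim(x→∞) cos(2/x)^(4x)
This is an exponential indeterminate form.

For exponential indeterminate forms, take the natural log:
  Let L = lim(x→∞) cos(2/x)^(4x)
  Then ln(L) = lim(x→∞) [exponent × ln(base)]
  Evaluate using L'Hôpital or standard limits, then exponentiate.
  L = 1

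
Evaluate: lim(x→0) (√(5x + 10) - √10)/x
This is a standard limit.

Factor or rationalize the expression:
  lim(x→0) (√(5x + 10) - √10)/x = sqrt(10)/4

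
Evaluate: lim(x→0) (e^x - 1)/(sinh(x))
This is a 0/0 indeterminate form.

Apply L'Hôpital's rule: differentiate numerator and denominator separately.
  f(x) = e^(x) - 1   ⇒   f'(x) = e^(x)
  g(x) = sinh(x)   ⇒   g'(x) = cosh(x)
  lim(x→0) f'(x)/g'(x) = lim(x→0) (e^(x))/(cosh(x))
  = 1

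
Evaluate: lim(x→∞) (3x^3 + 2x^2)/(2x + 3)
This is an ∞/∞ indeterminate form.

Apply L'Hôpital's rule: differentiate numerator and denominator separately.
  f(x) = 3·x^3 + 2·x^2   ⇒   f'(x) = 9·x^2 + 4·x
  g(x) = 2·x + 3   ⇒   g'(x) = 2
  lim(x→∞) f'(x)/g'(x) = lim(x→∞) (9·x^2 + 4·x)/(2)
  = ∞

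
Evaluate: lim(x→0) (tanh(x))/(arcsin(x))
This is a 0/0 indeterminate form.

Apply L'Hôpital's rule: differentiate numerator and denominator separately.
  f(x) = tanh(x)   ⇒   f'(x) = 1 - tanh(x)^2
  g(x) = asin(x)   ⇒   g'(x) = 1/sqrt(1 - x^2)
  lim(x→0) f'(x)/g'(x) = lim(x→0) (1 - tanh(x)^2)/(1/sqrt(1 - x^2))
  = 1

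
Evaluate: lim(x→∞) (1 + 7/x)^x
This is an exponential indeterminate form.

For exponential indeterminate forms, take the natural log:
  Let L = lim(x→∞) (1 + 7/x)^x
  Then ln(L) = lim(x→∞) [exponent × ln(base)]
  Evaluate using L'Hôpital or standard limits, then exponentiate.
  L = e^(7)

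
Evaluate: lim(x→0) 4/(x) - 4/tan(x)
This is an ∞-∞ indeterminate form.

Combine fractions or rationalize to convert ∞-∞ to 0/0 form:
  lim(x→0) 4/(x) - 4/tan(x) = 0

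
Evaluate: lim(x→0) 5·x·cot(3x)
This is a 0·∞ indeterminate form.

Rewrite 0·∞ as a quotient (0/0 or ∞/∞ form), then apply L'Hôpital's rule:
  lim(x→0) 5·x·cot(3x) = 5/3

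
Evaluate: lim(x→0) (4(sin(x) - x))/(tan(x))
This is a 0/0 indeterminate form.

Apply L'Hôpital's rule: differentiate numerator and denominator separately.
  f(x) = -4·x + 4·sin(x)   ⇒   f'(x) = 4·cos(x) - 4
  g(x) = tan(x)   ⇒   g'(x) = tan(x)^2 + 1
  lim(x→0) f'(x)/g'(x) = lim(x→0) (4·cos(x) - 4)/(tan(x)^2 + 1)
  = 0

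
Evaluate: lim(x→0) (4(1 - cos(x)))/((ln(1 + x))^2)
This is a 0/0 indeterminate form.

Apply L'Hôpital's rule: differentiate numerator and denominator separately.
  f(x) = 4 - 4·cos(x)   ⇒   f'(x) = 4·sin(x)
  g(x) = ln(x + 1)^2   ⇒   g'(x) = 2·ln(x + 1)/(x + 1)
  lim(x→0) f'(x)/g'(x) = lim(x→0) (4·sin(x))/(2·ln(x + 1)/(x + 1))
  = 2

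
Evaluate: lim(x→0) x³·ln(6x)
This is a 0·∞ indeterminate form.

Rewrite 0·∞ as a quotient (0/0 or ∞/∞ form), then apply L'Hôpital's rule:
  lim(x→0) x³·ln(6x) = 0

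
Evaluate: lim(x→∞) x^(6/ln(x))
This is an exponential indeterminate form.

For exponential indeterminate forms, take the natural log:
  Let L = lim(x→∞) x^(6/ln(x))
  Then ln(L) = lim(x→∞) [exponent × ln(base)]
  Evaluate using L'Hôpital or standard limits, then exponentiate.
  L = e^(6)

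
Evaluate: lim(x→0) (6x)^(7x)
This is an exponential indeterminate form.

For exponential indeterminate forms, take the natural log:
  Let L = lim(x→0) (6x)^(7x)
  Then ln(L) = lim(x→0) [exponent × ln(base)]
  Evaluate using L'Hôpital or standard limits, then exponentiate.
  L = 1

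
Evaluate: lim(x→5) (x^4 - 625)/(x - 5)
This is a standard limit.

Factor or rationalize the expression:
  lim(x→5) (x^4 - 625)/(x - 5) = 500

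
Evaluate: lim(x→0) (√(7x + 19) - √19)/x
This is a standard limit.

Factor or rationalize the expression:
  lim(x→0) (√(7x + 19) - √19)/x = 7·sqrt(19)/38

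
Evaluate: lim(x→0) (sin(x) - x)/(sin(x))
This is a 0/0 indeterminate form.

Apply L'Hôpital's rule: differentiate numerator and denominator separately.
  f(x) = -x + sin(x)   ⇒   f'(x) = cos(x) - 1
  g(x) = sin(x)   ⇒   g'(x) = cos(x)
  lim(x→0) f'(x)/g'(x) = lim(x→0) (cos(x) - 1)/(cos(x))
  = 0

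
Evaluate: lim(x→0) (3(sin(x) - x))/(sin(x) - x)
This is a 0/0 indeterminate form.

Apply L'Hôpital's rule: differentiate numerator and denominator separately.
  f(x) = -3·x + 3·sin(x)   ⇒   f'(x) = 3·cos(x) - 3
  g(x) = -x + sin(x)   ⇒   g'(x) = cos(x) - 1
  lim(x→0) f'(x)/g'(x) = lim(x→0) (3·cos(x) - 3)/(cos(x) - 1)
  = 3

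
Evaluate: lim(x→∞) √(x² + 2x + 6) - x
This is an ∞-∞ indeterminate form.

Combine fractions or rationalize to convert ∞-∞ to 0/0 form:
  lim(x→∞) √(x² + 2x + 6) - x = 1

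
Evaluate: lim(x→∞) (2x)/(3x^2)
This is an ∞/∞ indeterminate form.

Apply L'Hôpital's rule: differentiate numerator and denominator separately.
  f(x) = 2·x   ⇒   f'(x) = 2
  g(x) = 3·x^2   ⇒   g'(x) = 6·x
  lim(x→∞) f'(x)/g'(x) = lim(x→∞) (2)/(6·x)
  = 0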